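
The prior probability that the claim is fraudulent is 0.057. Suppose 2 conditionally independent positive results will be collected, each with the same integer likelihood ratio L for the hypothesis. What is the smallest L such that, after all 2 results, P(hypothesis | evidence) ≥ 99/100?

41

Prior odds = 0.057/0.943 = 57/943.
Target odds = 0.99/0.01 = 99.
Need L² ≥ 99 ÷ (57/943) = 31119/19.
40² = 1600 < 31119/19 ≤ 1681 = 41², so L = 41.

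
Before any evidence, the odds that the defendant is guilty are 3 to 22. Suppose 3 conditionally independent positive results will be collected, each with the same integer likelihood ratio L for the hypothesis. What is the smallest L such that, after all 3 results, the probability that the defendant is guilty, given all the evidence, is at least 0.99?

Prior odds = 3/22.
Target odds = 0.99/0.01 = 99.
Need L³ ≥ 99 ÷ (3/22) = 726.
8³ = 512 < 726 ≤ 729 = 9³, so L = 9.

9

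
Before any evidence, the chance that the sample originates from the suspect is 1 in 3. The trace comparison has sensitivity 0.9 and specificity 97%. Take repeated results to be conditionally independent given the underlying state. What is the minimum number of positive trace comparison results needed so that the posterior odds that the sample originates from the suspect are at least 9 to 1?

Prior odds = (1/3)/(2/3) = 0.5.
False-positive rate = 1 − 0.97 = 0.03; likelihood ratio of a positive = 0.9/0.03 = 30.
Target odds = 9.
Need 0.5 × 30ⁿ ≥ 9, i.e. 30ⁿ ≥ 18.
30¹ = 30, which meets the required 18; so n = 1.

1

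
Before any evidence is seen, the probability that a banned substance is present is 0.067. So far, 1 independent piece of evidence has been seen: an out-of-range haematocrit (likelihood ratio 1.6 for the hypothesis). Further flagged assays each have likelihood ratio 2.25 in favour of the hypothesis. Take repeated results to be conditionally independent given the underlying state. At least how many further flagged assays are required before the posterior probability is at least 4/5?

5

Prior odds = 0.067/0.933 = 67/933.
Bayes factor of the evidence already in hand = 1.6.
Odds after that evidence = (67/933) × 1.6 = 536/4665.
Target odds = 0.8/0.2 = 4.
Need 2.25ⁿ ≥ 4 ÷ (536/4665) = 4665/134.
2.25⁴ = 25.62890625 falls short of 4665/134 but 2.25⁵ = 59049/1024 reaches it, so n = 5.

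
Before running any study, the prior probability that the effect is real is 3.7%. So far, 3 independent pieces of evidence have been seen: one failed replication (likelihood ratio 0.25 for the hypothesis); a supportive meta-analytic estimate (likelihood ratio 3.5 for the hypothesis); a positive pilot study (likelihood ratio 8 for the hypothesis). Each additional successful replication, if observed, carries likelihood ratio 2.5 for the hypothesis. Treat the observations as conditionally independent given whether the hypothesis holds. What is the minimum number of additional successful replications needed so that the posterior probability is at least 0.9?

4

Prior odds = 0.037/0.963 = 37/963.
Combined Bayes factor of the evidence already in hand = 0.25 × 3.5 × 8 = 7.
Odds after that evidence = (37/963) × 7 = 259/963.
Target odds = 0.9/0.1 = 9.
Need 2.5ⁿ ≥ 9 ÷ (259/963) = 8667/259.
2.5³ = 15.625 falls short of 8667/259 but 2.5⁴ = 39.0625 reaches it, so n = 4.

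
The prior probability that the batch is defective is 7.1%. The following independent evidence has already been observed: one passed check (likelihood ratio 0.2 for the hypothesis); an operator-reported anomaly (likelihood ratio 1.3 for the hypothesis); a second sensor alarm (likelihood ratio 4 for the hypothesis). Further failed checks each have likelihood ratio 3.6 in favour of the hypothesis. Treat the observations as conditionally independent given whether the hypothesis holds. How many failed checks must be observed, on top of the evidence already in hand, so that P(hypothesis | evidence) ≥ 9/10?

Prior odds = 0.071/0.929 = 71/929.
Combined Bayes factor of the evidence already in hand = 0.2 × 1.3 × 4 = 1.04.
Odds after that evidence = (71/929) × 1.04 = 1846/23225.
Target odds = 0.9/0.1 = 9.
Need 3.6ⁿ ≥ 9 ÷ (1846/23225) = 209025/1846.
3.6³ = 46.656 falls short of 209025/1846 but 3.6⁴ = 167.9616 reaches it, so n = 4.

4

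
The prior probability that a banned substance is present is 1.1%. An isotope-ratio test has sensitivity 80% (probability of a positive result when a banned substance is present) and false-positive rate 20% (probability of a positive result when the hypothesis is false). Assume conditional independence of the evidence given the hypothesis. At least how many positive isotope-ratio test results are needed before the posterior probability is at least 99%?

Prior odds = 0.011/0.989 = 11/989.
Likelihood ratio of a positive result = 0.8/0.2 = 4.
Target odds: 0.99 ÷ 0.01 = 99.
Need (11/989) × 4ⁿ ≥ 99, i.e. 4ⁿ ≥ 8901.
4⁶ = 4096 falls short of 8901 but 4⁷ = 16384 reaches it, so n = 7.

7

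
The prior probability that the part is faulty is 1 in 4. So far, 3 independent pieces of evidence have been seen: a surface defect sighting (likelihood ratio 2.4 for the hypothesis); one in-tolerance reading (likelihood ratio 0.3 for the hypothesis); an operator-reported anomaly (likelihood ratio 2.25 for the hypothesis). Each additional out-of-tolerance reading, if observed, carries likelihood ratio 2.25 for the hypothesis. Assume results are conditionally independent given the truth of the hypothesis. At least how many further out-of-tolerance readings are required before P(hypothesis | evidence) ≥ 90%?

4

Prior odds = 0.25/0.75 = 1/3.
Combined Bayes factor of the evidence already in hand = 2.4 × 0.3 × 2.25 = 1.62.
Odds after that evidence = (1/3) × 1.62 = 0.54.
Target odds = 0.9/0.1 = 9.
Need 2.25ⁿ ≥ 9 ÷ 0.54 = 50/3.
2.25³ = 11.390625 falls short of 50/3 but 2.25⁴ = 25.62890625 reaches it, so n = 4.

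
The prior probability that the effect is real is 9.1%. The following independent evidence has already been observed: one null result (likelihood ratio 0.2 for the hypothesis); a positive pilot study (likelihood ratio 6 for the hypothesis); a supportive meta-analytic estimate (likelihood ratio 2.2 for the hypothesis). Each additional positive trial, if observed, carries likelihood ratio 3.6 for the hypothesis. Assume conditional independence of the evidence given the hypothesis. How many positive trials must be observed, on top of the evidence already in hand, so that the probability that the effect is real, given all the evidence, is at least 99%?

5

Prior odds = 0.091/0.909 = 91/909.
Combined Bayes factor of the evidence already in hand = 0.2 × 6 × 2.2 = 2.64.
Odds after that evidence = (91/909) × 2.64 = 2002/7575.
Target odds = 0.99/0.01 = 99.
Need 3.6ⁿ ≥ 99 ÷ (2002/7575) = 68175/182.
3.6⁴ = 167.9616 falls short of 68175/182 but 3.6⁵ = 604.66176 reaches it, so n = 5.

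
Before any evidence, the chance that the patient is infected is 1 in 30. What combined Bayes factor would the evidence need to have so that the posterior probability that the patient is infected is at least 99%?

Prior odds = (1/30)/(29/30) = 1/29.
Target odds = 0.99/0.01 = 99.
Required Bayes factor = 99 ÷ (1/29) = 2871.

2871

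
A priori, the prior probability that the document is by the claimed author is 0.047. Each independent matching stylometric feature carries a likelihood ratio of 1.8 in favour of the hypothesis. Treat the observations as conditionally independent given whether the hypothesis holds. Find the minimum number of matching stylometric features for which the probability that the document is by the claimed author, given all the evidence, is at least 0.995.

Prior odds: 0.047 ÷ 0.953 = 47/953.
Likelihood ratio per matching stylometric feature = 1.8.
Target posterior odds = 0.995/0.005 = 199.
Require 1.8ⁿ ≥ 199 ÷ (47/953) = 189647/47.
1.8¹⁴ ≈3748.13 falls short of 189647/47 but 1.8¹⁵ ≈6746.64 reaches it, so n = 15.

15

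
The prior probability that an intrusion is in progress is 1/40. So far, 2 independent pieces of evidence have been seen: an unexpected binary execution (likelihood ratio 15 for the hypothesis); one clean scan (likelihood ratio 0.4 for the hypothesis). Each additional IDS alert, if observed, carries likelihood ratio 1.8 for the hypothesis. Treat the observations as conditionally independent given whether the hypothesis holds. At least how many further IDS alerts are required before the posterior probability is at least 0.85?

Prior odds = 0.025/0.975 = 1/39.
Combined Bayes factor of the evidence already in hand = 15 × 0.4 = 6.
Odds after that evidence = (1/39) × 6 = 2/13.
Target odds = 0.85/0.15 = 17/3.
Need 1.8ⁿ ≥ 17/3 ÷ (2/13) = 221/6.
1.8⁶ = 531441/15625 falls short of 221/6 but 1.8⁷ = 4782969/78125 reaches it, so n = 7.

7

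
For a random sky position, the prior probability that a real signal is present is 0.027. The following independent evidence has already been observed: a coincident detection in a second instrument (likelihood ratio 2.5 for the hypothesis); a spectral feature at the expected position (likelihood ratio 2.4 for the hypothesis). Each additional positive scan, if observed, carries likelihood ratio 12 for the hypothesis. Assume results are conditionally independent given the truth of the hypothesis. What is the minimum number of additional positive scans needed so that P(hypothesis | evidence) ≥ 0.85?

2

Prior odds = 0.027/0.973 = 27/973.
Combined Bayes factor of the evidence already in hand = 2.5 × 2.4 = 6.
Odds after that evidence = (27/973) × 6 = 162/973.
Target odds = 0.85/0.15 = 17/3.
Need 12ⁿ ≥ 17/3 ÷ (162/973) = 16541/486.
12¹ = 12 falls short of 16541/486 but 12² = 144 reaches it, so n = 2.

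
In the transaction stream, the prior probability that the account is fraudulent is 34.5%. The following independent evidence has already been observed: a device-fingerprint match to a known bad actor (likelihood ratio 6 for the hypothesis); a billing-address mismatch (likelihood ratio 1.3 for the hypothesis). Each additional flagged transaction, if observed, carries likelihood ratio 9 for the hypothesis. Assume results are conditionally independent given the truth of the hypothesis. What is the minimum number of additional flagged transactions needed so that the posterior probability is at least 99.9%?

3

Prior odds = 0.345/0.655 = 69/131.
Combined Bayes factor of the evidence already in hand = 6 × 1.3 = 7.8.
Odds after that evidence = (69/131) × 7.8 = 2691/655.
Target odds = 0.999/0.001 = 999.
Need 9ⁿ ≥ 999 ÷ (2691/655) = 72705/299.
9² = 81 falls short of 72705/299 but 9³ = 729 reaches it, so n = 3.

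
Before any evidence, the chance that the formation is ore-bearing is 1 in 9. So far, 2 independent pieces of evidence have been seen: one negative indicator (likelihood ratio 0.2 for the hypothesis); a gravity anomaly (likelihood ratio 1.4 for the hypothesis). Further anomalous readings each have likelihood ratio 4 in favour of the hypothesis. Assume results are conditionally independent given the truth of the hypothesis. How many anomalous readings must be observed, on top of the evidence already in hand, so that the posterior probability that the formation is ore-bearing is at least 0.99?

6

Prior odds = (1/9)/(8/9) = 0.125.
Combined Bayes factor of the evidence already in hand = 0.2 × 1.4 = 0.28.
Odds after that evidence = 0.125 × 0.28 = 0.035.
Target odds = 0.99/0.01 = 99.
Need 4ⁿ ≥ 99 ÷ 0.035 = 19800/7.
4⁵ = 1024 falls short of 19800/7 but 4⁶ = 4096 reaches it, so n = 6.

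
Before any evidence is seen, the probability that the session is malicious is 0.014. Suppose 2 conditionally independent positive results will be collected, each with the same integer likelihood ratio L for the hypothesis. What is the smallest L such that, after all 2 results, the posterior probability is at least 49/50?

59

Prior odds = 0.014/0.986 = 7/493.
Target odds = 0.98/0.02 = 49.
Need L² ≥ 49 ÷ (7/493) = 3451.
58² = 3364 < 3451 ≤ 3481 = 59², so L = 59.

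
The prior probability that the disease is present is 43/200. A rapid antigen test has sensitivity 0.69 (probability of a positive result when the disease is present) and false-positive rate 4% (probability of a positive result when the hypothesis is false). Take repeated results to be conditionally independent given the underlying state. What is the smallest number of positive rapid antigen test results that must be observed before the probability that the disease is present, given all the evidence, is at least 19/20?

Prior odds: 0.215 ÷ 0.785 = 43/157.
Likelihood ratio of a positive result = 0.69/0.04 = 17.25.
Target odds: 0.95 ÷ 0.05 = 19.
Need (43/157) × 17.25ⁿ ≥ 19, i.e. 17.25ⁿ ≥ 2983/43.
17.25¹ = 17.25 falls short of 2983/43 but 17.25² = 297.5625 reaches it, so n = 2.

2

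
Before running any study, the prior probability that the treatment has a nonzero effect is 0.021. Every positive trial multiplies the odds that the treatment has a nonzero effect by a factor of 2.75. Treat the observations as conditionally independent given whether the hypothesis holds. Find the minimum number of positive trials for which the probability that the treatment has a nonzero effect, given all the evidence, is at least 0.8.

6

Prior odds = 0.021/0.979 = 21/979.
Likelihood ratio per positive trial = 2.75.
Target posterior odds = 0.8/0.2 = 4.
Need (21/979) × 2.75ⁿ ≥ 4, i.e. 2.75ⁿ ≥ 3916/21.
2.75⁵ = 161051/1024 falls short of 3916/21 but 2.75⁶ = 1771561/4096 reaches it, so n = 6.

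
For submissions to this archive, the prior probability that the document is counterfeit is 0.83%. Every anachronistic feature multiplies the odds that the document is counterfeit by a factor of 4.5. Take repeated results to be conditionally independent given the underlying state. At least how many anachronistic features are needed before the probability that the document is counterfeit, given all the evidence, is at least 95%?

6

Prior odds = 0.0083/0.9917 = 83/9917.
Likelihood ratio per anachronistic feature = 4.5.
Target odds: 0.95 ÷ 0.05 = 19.
Need (83/9917) × 4.5ⁿ ≥ 19, i.e. 4.5ⁿ ≥ 188423/83.
4.5⁵ = 1845.28125 falls short of 188423/83 but 4.5⁶ = 8303.765625 reaches it, so n = 6.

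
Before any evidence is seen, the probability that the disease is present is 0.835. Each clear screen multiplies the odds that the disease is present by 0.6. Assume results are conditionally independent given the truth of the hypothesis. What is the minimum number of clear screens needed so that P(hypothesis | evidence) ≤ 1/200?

Prior odds = 0.835/0.165 = 167/33.
Likelihood ratio per clear screen = 0.6.
Target posterior odds = 0.005/0.995 = 1/199.
Need (167/33) × 0.6ⁿ ≤ 1/199, i.e. 0.6ⁿ ≤ 33/33233.
0.6¹³ ≈0.00130607 is still above 33/33233 but 0.6¹⁴ ≈0.000783642 is at or below it, so n = 14.

14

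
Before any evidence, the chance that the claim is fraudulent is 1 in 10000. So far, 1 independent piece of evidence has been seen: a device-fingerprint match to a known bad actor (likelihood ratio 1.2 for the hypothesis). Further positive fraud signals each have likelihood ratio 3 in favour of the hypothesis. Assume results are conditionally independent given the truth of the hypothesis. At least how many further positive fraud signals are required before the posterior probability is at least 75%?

10

Prior odds = 0.0001/0.9999 = 1/9999.
Bayes factor of the evidence already in hand = 1.2.
Odds after that evidence = (1/9999) × 1.2 = 2/16665.
Target odds = 0.75/0.25 = 3.
Need 3ⁿ ≥ 3 ÷ (2/16665) = 24997.5.
3⁹ = 19683 falls short of 24997.5 but 3¹⁰ = 59049 reaches it, so n = 10.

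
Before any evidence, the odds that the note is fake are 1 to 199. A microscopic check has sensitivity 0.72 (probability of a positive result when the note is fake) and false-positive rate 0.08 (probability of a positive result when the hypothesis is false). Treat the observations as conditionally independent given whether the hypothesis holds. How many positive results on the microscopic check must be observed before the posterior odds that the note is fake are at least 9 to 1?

Prior odds = 1/199.
Likelihood ratio of a positive result = 0.72/0.08 = 9.
Target odds = 9.
Need (1/199) × 9ⁿ ≥ 9, i.e. 9ⁿ ≥ 1791.
9³ = 729 falls short of 1791 but 9⁴ = 6561 reaches it, so n = 4.

4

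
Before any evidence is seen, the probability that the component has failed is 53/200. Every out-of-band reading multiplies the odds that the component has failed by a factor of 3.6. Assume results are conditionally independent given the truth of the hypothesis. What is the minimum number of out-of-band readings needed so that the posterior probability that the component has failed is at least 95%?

Prior odds = 0.265/0.735 = 53/147.
Likelihood ratio per out-of-band reading = 3.6.
Target odds: 0.95 ÷ 0.05 = 19.
Need (53/147) × 3.6ⁿ ≥ 19, i.e. 3.6ⁿ ≥ 2793/53.
3.6³ = 46.656 falls short of 2793/53 but 3.6⁴ = 167.9616 reaches it, so n = 4.

4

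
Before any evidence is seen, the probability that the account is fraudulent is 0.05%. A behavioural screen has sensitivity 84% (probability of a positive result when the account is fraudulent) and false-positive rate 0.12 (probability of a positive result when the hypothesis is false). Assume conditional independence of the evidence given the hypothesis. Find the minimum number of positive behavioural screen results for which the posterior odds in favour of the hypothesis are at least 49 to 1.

Prior odds = 0.0005/0.9995 = 1/1999.
Likelihood ratio of a positive result = 0.84/0.12 = 7.
Target odds = 49.
Require 7ⁿ ≥ 49 ÷ (1/1999) = 97951.
7⁵ = 16807 falls short of 97951 but 7⁶ = 117649 reaches it, so n = 6.

6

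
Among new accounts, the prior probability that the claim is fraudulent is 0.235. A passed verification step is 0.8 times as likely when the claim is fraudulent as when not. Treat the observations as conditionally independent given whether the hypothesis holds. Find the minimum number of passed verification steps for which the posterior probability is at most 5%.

Prior odds: 0.235 ÷ 0.765 = 47/153.
Likelihood ratio per passed verification step = 0.8.
Target posterior odds = 0.05/0.95 = 1/19.
Need (47/153) × 0.8ⁿ ≤ 1/19, i.e. 0.8ⁿ ≤ 153/893.
0.8⁷ = 16384/78125 is still above 153/893 but 0.8⁸ = 65536/390625 is at or below it, so n = 8.

8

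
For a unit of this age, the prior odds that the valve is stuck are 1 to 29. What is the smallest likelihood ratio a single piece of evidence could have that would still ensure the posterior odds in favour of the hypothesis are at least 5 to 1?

145

Prior odds = 1/29.
Target odds = 5.
Required Bayes factor = 5 ÷ (1/29) = 145.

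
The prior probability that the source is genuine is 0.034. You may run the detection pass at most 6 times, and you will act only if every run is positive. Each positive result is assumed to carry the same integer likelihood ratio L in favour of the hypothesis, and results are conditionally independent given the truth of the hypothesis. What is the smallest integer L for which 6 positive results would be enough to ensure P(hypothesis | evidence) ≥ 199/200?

5

Prior odds = 0.034/0.966 = 17/483.
Target odds = 0.995/0.005 = 199.
Need L⁶ ≥ 199 ÷ (17/483) = 96117/17.
4⁶ = 4096 < 96117/17 ≤ 15625 = 5⁶, so L = 5.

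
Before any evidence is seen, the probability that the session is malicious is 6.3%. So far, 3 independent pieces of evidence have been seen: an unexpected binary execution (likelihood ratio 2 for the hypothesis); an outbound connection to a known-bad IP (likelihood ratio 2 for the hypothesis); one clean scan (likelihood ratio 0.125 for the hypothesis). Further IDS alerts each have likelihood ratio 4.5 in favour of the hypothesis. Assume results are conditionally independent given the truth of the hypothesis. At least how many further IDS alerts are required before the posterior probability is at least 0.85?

4

Prior odds = 0.063/0.937 = 63/937.
Combined Bayes factor of the evidence already in hand = 2 × 2 × 0.125 = 0.5.
Odds after that evidence = (63/937) × 0.5 = 63/1874.
Target odds = 0.85/0.15 = 17/3.
Need 4.5ⁿ ≥ 17/3 ÷ (63/1874) = 31858/189.
4.5³ = 91.125 falls short of 31858/189 but 4.5⁴ = 410.0625 reaches it, so n = 4.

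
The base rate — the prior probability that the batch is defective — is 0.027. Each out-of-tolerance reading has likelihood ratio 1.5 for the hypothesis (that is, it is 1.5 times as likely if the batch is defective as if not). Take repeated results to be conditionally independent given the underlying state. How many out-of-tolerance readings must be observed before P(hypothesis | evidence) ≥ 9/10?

Prior odds: 0.027 ÷ 0.973 = 27/973.
Likelihood ratio per out-of-tolerance reading = 1.5.
Target odds: 0.9 ÷ 0.1 = 9.
Need (27/973) × 1.5ⁿ ≥ 9, i.e. 1.5ⁿ ≥ 973/3.
1.5¹⁴ = 4782969/16384 falls short of 973/3 but 1.5¹⁵ = 14348907/32768 reaches it, so n = 15.

15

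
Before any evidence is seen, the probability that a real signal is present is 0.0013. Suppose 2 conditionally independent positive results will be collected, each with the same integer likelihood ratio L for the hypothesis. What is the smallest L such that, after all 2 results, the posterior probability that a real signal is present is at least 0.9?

84

Prior odds = 0.0013/0.9987 = 13/9987.
Target odds = 0.9/0.1 = 9.
Need L² ≥ 9 ÷ (13/9987) = 89883/13.
83² = 6889 < 89883/13 ≤ 7056 = 84², so L = 84.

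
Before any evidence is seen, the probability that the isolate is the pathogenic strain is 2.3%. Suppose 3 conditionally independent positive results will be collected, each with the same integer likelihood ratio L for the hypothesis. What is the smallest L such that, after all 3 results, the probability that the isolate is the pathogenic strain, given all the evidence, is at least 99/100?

Prior odds = 0.023/0.977 = 23/977.
Target odds = 0.99/0.01 = 99.
Need L³ ≥ 99 ÷ (23/977) = 96723/23.
16³ = 4096 < 96723/23 ≤ 4913 = 17³, so L = 17.

17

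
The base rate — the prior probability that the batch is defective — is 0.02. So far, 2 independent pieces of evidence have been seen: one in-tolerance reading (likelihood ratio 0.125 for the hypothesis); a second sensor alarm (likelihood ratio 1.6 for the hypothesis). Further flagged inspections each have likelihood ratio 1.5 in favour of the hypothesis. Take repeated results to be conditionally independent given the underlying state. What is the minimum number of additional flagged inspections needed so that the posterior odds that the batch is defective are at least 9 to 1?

Prior odds = 0.02/0.98 = 1/49.
Combined Bayes factor of the evidence already in hand = 0.125 × 1.6 = 0.2.
Odds after that evidence = (1/49) × 0.2 = 1/245.
Target odds = 9.
Need 1.5ⁿ ≥ 9 ÷ (1/245) = 2205.
1.5¹⁸ = 387420489/262144 falls short of 2205 but 1.5¹⁹ ≈2216.84 reaches it, so n = 19.

19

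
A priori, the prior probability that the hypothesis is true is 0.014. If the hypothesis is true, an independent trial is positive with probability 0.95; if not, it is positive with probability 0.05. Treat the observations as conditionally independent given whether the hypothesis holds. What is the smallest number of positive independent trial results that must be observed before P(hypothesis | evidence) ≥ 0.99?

4

Prior odds: 0.014 ÷ 0.986 = 7/493.
Likelihood ratio of a positive = 0.95/0.05 = 19.
Target posterior odds = 0.99/0.01 = 99.
Need (7/493) × 19ⁿ ≥ 99, i.e. 19ⁿ ≥ 48807/7.
19³ = 6859 falls short of 48807/7 but 19⁴ = 130321 reaches it, so n = 4.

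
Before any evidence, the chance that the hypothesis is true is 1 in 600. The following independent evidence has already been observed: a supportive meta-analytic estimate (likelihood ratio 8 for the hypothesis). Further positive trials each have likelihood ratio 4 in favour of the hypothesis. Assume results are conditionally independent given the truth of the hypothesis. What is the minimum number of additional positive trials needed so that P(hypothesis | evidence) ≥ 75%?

4

Prior odds = (1/600)/(599/600) = 1/599.
Bayes factor of the evidence already in hand = 8.
Odds after that evidence = (1/599) × 8 = 8/599.
Target odds = 0.75/0.25 = 3.
Need 4ⁿ ≥ 3 ÷ (8/599) = 224.625.
4³ = 64 falls short of 224.625 but 4⁴ = 256 reaches it, so n = 4.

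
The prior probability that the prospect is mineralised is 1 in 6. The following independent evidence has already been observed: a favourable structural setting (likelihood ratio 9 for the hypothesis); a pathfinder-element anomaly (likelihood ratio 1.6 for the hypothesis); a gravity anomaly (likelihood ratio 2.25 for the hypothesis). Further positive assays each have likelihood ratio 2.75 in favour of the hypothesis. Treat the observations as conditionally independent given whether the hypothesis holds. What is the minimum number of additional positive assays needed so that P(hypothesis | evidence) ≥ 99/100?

Prior odds = (1/6)/(5/6) = 0.2.
Combined Bayes factor of the evidence already in hand = 9 × 1.6 × 2.25 = 32.4.
Odds after that evidence = 0.2 × 32.4 = 6.48.
Target odds = 0.99/0.01 = 99.
Need 2.75ⁿ ≥ 99 ÷ 6.48 = 275/18.
2.75² = 7.5625 falls short of 275/18 but 2.75³ = 20.796875 reaches it, so n = 3.

3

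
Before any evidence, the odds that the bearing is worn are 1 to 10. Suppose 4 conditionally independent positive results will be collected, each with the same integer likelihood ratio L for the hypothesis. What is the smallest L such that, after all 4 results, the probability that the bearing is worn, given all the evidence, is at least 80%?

3

Prior odds = 0.1.
Target odds = 0.8/0.2 = 4.
Need L⁴ ≥ 4 ÷ 0.1 = 40.
2⁴ = 16 < 40 ≤ 81 = 3⁴, so L = 3.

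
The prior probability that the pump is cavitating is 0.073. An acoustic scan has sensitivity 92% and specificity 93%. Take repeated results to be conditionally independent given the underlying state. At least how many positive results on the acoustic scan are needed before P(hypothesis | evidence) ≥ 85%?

2

Prior odds = 0.073/0.927 = 73/927.
False-positive rate = 1 − 0.93 = 0.07; likelihood ratio of a positive = 0.92/0.07 = 92/7.
Target posterior odds = 0.85/0.15 = 17/3.
Need (73/927) × (92/7)ⁿ ≥ 17/3, i.e. (92/7)ⁿ ≥ 5253/73.
(92/7)¹ = 92/7 falls short of 5253/73 but (92/7)² = 8464/49 reaches it, so n = 2.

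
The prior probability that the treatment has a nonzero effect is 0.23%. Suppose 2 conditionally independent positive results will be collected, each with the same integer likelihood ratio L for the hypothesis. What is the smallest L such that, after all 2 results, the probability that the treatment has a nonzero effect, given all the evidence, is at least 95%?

Prior odds = 0.0023/0.9977 = 23/9977.
Target odds = 0.95/0.05 = 19.
Need L² ≥ 19 ÷ (23/9977) = 189563/23.
90² = 8100 < 189563/23 ≤ 8281 = 91², so L = 91.

91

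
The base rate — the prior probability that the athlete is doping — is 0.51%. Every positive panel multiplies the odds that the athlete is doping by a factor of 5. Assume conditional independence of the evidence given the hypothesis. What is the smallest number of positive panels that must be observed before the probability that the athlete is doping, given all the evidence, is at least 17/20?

5

Prior odds = 0.0051/0.9949 = 51/9949.
Likelihood ratio per positive panel = 5.
Target posterior odds = 0.85/0.15 = 17/3.
Require 5ⁿ ≥ 17/3 ÷ (51/9949) = 9949/9.
5⁴ = 625 falls short of 9949/9 but 5⁵ = 3125 reaches it, so n = 5.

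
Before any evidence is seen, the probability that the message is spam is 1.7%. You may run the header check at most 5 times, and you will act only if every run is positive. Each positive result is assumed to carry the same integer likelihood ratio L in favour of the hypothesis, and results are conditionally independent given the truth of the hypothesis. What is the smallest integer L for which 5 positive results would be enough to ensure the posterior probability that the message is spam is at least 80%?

3

Prior odds = 0.017/0.983 = 17/983.
Target odds = 0.8/0.2 = 4.
Need L⁵ ≥ 4 ÷ (17/983) = 3932/17.
2⁵ = 32 < 3932/17 ≤ 243 = 3⁵, so L = 3.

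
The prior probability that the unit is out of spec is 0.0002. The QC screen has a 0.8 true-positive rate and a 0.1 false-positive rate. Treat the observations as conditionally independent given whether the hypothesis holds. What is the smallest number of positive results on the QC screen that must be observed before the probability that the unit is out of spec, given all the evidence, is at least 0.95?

Prior odds: 0.0002 ÷ 0.9998 = 1/4999.
Likelihood ratio of a positive result = 0.8/0.1 = 8.
Target odds: 0.95 ÷ 0.05 = 19.
Need (1/4999) × 8ⁿ ≥ 19, i.e. 8ⁿ ≥ 94981.
8⁵ = 32768 falls short of 94981 but 8⁶ = 262144 reaches it, so n = 6.

6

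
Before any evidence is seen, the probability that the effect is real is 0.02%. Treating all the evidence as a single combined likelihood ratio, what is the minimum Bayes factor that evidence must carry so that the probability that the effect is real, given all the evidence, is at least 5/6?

24995

Prior odds = 0.0002/0.9998 = 1/4999.
Target odds = (5/6)/(1/6) = 5.
Required Bayes factor = 5 ÷ (1/4999) = 24995.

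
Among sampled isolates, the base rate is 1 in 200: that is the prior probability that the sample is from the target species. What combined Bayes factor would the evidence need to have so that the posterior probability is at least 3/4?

Prior odds = 0.005/0.995 = 1/199.
Target odds = 0.75/0.25 = 3.
Required Bayes factor = 3 ÷ (1/199) = 597.

597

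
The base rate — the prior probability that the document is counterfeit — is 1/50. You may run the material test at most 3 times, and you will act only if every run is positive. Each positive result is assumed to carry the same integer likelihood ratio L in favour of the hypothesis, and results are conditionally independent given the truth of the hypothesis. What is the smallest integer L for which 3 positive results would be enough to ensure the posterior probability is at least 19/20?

10

Prior odds = 0.02/0.98 = 1/49.
Target odds = 0.95/0.05 = 19.
Need L³ ≥ 19 ÷ (1/49) = 931.
9³ = 729 < 931 ≤ 1000 = 10³, so L = 10.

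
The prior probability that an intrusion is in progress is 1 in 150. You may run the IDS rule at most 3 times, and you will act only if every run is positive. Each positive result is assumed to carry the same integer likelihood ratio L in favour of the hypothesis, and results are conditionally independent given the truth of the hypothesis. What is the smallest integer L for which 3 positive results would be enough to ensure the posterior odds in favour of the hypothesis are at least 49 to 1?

Prior odds = (1/150)/(149/150) = 1/149.
Target odds = 49.
Need L³ ≥ 49 ÷ (1/149) = 7301.
19³ = 6859 < 7301 ≤ 8000 = 20³, so L = 20.

20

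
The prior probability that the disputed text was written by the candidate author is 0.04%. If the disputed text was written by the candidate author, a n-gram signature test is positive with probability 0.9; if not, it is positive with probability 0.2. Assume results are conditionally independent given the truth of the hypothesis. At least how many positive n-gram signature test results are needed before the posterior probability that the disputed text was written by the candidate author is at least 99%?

Prior odds: 0.0004 ÷ 0.9996 = 1/2499.
Likelihood ratio of a positive = 0.9/0.2 = 4.5.
Target odds: 0.99 ÷ 0.01 = 99.
Need (1/2499) × 4.5ⁿ ≥ 99, i.e. 4.5ⁿ ≥ 247401.
4.5⁸ = 43046721/256 falls short of 247401 but 4.5⁹ = 387420489/512 reaches it, so n = 9.

9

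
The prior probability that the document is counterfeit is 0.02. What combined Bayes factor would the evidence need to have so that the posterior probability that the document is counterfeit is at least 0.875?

Prior odds = 0.02/0.98 = 1/49.
Target odds = 0.875/0.125 = 7.
Required Bayes factor = 7 ÷ (1/49) = 343.

343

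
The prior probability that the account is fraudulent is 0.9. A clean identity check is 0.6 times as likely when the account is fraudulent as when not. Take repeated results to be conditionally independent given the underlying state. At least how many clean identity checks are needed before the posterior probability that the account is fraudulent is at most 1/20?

Prior odds: 0.9 ÷ 0.1 = 9.
Likelihood ratio per clean identity check = 0.6.
Target odds: 0.05 ÷ 0.95 = 1/19.
Require 0.6ⁿ ≤ 1/19 ÷ 9 = 1/171.
0.6¹⁰ = 59049/9765625 is still above 1/171 but 0.6¹¹ = 177147/48828125 is at or below it, so n = 11.

11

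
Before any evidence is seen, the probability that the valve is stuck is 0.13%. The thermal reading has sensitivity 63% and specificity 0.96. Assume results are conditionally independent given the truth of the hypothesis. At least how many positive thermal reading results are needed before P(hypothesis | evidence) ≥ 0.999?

Prior odds: 0.0013 ÷ 0.9987 = 13/9987.
False-positive rate = 1 − 0.96 = 0.04; likelihood ratio of a positive = 0.63/0.04 = 15.75.
Target odds: 0.999 ÷ 0.001 = 999.
Need (13/9987) × 15.75ⁿ ≥ 999, i.e. 15.75ⁿ ≥ 9977013/13.
15.75⁴ = 15752961/256 falls short of 9977013/13 but 15.75⁵ = 992436543/1024 reaches it, so n = 5.

5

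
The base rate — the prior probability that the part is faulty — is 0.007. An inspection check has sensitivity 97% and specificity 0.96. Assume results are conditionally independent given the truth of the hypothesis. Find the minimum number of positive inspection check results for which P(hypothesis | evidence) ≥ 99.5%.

4

Prior odds = 0.007/0.993 = 7/993.
False-positive rate = 1 − 0.96 = 0.04; likelihood ratio of a positive = 0.97/0.04 = 24.25.
Target posterior odds = 0.995/0.005 = 199.
Need (7/993) × 24.25ⁿ ≥ 199, i.e. 24.25ⁿ ≥ 197607/7.
24.25³ = 912673/64 falls short of 197607/7 but 24.25⁴ = 88529281/256 reaches it, so n = 4.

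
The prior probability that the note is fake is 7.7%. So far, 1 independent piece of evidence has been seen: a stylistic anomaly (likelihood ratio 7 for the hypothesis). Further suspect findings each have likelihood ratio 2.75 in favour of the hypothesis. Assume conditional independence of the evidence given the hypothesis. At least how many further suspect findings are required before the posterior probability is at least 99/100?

6

Prior odds = 0.077/0.923 = 77/923.
Bayes factor of the evidence already in hand = 7.
Odds after that evidence = (77/923) × 7 = 539/923.
Target odds = 0.99/0.01 = 99.
Need 2.75ⁿ ≥ 99 ÷ (539/923) = 8307/49.
2.75⁵ = 161051/1024 falls short of 8307/49 but 2.75⁶ = 1771561/4096 reaches it, so n = 6.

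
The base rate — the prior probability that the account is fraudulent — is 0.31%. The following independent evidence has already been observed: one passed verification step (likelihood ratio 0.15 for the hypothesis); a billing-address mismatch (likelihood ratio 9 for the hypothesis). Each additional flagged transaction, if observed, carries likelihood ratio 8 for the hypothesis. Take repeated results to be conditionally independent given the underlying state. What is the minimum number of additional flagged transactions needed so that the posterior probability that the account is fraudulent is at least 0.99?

Prior odds = 0.0031/0.9969 = 31/9969.
Combined Bayes factor of the evidence already in hand = 0.15 × 9 = 1.35.
Odds after that evidence = (31/9969) × 1.35 = 279/66460.
Target odds = 0.99/0.01 = 99.
Need 8ⁿ ≥ 99 ÷ (279/66460) = 731060/31.
8⁴ = 4096 falls short of 731060/31 but 8⁵ = 32768 reaches it, so n = 5.

5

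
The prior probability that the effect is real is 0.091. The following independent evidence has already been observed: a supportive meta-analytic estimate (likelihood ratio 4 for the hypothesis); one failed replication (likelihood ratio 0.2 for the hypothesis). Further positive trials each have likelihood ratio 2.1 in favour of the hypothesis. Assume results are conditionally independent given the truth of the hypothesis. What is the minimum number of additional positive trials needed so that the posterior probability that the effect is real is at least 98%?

9

Prior odds = 0.091/0.909 = 91/909.
Combined Bayes factor of the evidence already in hand = 4 × 0.2 = 0.8.
Odds after that evidence = (91/909) × 0.8 = 364/4545.
Target odds = 0.98/0.02 = 49.
Need 2.1ⁿ ≥ 49 ÷ (364/4545) = 31815/52.
2.1⁸ ≈378.229 falls short of 31815/52 but 2.1⁹ ≈794.28 reaches it, so n = 9.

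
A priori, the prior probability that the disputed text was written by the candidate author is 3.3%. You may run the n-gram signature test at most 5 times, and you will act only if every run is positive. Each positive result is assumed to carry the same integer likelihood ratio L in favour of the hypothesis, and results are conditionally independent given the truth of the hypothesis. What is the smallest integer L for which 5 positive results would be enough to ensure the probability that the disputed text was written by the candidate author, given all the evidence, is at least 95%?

4

Prior odds = 0.033/0.967 = 33/967.
Target odds = 0.95/0.05 = 19.
Need L⁵ ≥ 19 ÷ (33/967) = 18373/33.
3⁵ = 243 < 18373/33 ≤ 1024 = 4⁵, so L = 4.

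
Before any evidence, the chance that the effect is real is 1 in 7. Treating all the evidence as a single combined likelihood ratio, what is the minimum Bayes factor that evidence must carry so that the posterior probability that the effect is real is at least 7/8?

42

Prior odds = (1/7)/(6/7) = 1/6.
Target odds = 0.875/0.125 = 7.
Required Bayes factor = 7 ÷ (1/6) = 42.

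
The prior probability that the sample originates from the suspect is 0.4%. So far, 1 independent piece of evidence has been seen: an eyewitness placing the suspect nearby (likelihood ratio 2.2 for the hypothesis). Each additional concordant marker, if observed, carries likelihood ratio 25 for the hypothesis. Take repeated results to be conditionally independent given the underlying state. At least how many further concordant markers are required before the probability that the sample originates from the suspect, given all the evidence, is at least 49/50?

Prior odds = 0.004/0.996 = 1/249.
Bayes factor of the evidence already in hand = 2.2.
Odds after that evidence = (1/249) × 2.2 = 11/1245.
Target odds = 0.98/0.02 = 49.
Need 25ⁿ ≥ 49 ÷ (11/1245) = 61005/11.
25² = 625 falls short of 61005/11 but 25³ = 15625 reaches it, so n = 3.

3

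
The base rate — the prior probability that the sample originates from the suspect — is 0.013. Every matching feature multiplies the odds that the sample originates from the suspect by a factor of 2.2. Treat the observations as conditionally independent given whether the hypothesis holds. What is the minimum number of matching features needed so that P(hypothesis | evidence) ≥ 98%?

Prior odds = 0.013/0.987 = 13/987.
Likelihood ratio per matching feature = 2.2.
Target odds: 0.98 ÷ 0.02 = 49.
Need (13/987) × 2.2ⁿ ≥ 49, i.e. 2.2ⁿ ≥ 48363/13.
2.2¹⁰ ≈2655.99 falls short of 48363/13 but 2.2¹¹ ≈5843.18 reaches it, so n = 11.

11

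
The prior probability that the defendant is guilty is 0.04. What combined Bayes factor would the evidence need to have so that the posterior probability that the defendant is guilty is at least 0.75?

Prior odds = 0.04/0.96 = 1/24.
Target odds = 0.75/0.25 = 3.
Required Bayes factor = 3 ÷ (1/24) = 72.

72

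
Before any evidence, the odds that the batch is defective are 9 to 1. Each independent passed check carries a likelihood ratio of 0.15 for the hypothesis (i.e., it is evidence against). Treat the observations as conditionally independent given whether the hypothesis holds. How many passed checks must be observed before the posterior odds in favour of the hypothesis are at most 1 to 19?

Prior odds = 9.
Likelihood ratio per passed check = 0.15.
Target odds = 1/19.
Require 0.15ⁿ ≤ 1/19 ÷ 9 = 1/171.
0.15² = 0.0225 is still above 1/171 but 0.15³ = 0.003375 is at or below it, so n = 3.

3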